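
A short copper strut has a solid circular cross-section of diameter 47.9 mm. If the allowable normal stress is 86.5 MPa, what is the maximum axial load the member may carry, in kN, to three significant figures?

156 kN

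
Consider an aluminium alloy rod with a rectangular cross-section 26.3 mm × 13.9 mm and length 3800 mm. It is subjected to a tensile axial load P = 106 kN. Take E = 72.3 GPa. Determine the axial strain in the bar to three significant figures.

A = 365.6 mm².
σ = N/A = 290 MPa; ε = σ/E = 290/72300 = 4.010e-03.

0.00401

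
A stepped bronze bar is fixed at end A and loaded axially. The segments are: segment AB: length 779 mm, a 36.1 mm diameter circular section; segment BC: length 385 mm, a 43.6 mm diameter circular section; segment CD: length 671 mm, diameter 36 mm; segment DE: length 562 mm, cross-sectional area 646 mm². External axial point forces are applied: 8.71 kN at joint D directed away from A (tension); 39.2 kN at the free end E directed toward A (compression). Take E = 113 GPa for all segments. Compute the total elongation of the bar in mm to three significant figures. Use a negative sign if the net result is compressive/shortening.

-0.755 mm

Internal axial forces (sectioning from the free end, tension +): N_DE = -39.2 kN, N_CD = -30.49 kN, N_BC = -30.49 kN, N_AB = -30.49 kN.
A_AB = 1024 mm².
A_BC = 1493 mm².
A_CD = 1018 mm².
δ_AB = -30490·779/(1024·113000) = -0.2054 mm
δ_BC = -30490·385/(1493·113000) = -0.06958 mm
δ_CD = -30490·671/(1018·113000) = -0.1779 mm
δ_DE = -39200·562/(646·113000) = -0.3018 mm
δ = Σδ_i = -0.7546 mm.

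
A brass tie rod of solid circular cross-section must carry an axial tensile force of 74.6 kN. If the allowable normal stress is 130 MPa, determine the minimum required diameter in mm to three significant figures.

Required area A ≥ P/σ_allow = 74600/130 = 573.8 mm².
For a solid circular section, d ≥ √(4A/π) = 27.03 mm.

27.0 mm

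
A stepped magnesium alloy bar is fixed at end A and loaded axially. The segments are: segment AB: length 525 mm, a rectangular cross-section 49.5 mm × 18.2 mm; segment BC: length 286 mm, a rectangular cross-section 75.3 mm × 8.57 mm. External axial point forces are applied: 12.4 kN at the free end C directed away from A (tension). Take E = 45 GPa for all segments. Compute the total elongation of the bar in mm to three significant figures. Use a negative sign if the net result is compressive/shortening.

Internal axial forces (sectioning from the free end, tension +): N_BC = 12.4 kN, N_AB = 12.4 kN.
A_AB = 900.9 mm².
A_BC = 645.3 mm².
δ_AB = 12400·525/(900.9·45000) = 0.1606 mm
δ_BC = 12400·286/(645.3·45000) = 0.1221 mm
δ = Σδ_i = 0.2827 mm.

0.283 mm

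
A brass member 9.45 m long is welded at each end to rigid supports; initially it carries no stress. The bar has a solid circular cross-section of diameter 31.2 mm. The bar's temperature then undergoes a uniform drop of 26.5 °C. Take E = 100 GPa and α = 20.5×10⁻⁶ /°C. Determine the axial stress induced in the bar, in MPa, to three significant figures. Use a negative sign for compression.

54.3 MPa

Free thermal expansion αLΔT = 20.5e-6 · 9450 · -26.5 = -5.134 mm.
The walls impose strain ε = −(-5.134)/9450 = 5.4325e-04; σ = Eε = 100000 · 5.4325e-04 = 54.33 MPa.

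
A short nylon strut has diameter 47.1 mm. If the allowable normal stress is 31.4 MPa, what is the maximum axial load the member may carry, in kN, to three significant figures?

A = 1742 mm².
P_max = σ_allow · A = 31.4 · 1742 = 54710 N = 54.71 kN.

54.7 kN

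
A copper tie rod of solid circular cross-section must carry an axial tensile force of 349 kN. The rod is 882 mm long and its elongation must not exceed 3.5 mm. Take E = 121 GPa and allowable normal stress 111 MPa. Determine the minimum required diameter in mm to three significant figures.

Required area A ≥ P/σ_allow = 349000/111 = 3144 mm².
For a solid circular section, d ≥ √(4A/π) = 63.27 mm.
Elongation limit: A ≥ PL/(Eδ_allow) = 349000·882/(121000·3.5) = 726.8 mm² ⇒ d ≥ 30.42 mm.
The stress limit governs.

63.3 mm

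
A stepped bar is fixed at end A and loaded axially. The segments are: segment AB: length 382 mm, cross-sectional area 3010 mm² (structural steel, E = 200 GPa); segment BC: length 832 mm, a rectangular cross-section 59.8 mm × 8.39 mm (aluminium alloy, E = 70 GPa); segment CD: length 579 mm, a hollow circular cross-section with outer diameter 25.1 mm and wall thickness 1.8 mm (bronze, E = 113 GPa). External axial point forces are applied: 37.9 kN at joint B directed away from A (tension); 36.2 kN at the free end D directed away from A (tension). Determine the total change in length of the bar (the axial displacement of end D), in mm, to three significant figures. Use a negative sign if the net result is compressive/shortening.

2.31 mm

Internal axial forces (sectioning from the free end, tension +): N_CD = 36.2 kN, N_BC = 36.2 kN, N_AB = 74.1 kN.
A_BC = 501.7 mm².
A_CD = 131.8 mm².
δ_AB = 74100·382/(3010·200000) = 0.04702 mm
δ_BC = 36200·832/(501.7·70000) = 0.8576 mm
δ_CD = 36200·579/(131.8·113000) = 1.408 mm
δ = Σδ_i = 2.312 mm.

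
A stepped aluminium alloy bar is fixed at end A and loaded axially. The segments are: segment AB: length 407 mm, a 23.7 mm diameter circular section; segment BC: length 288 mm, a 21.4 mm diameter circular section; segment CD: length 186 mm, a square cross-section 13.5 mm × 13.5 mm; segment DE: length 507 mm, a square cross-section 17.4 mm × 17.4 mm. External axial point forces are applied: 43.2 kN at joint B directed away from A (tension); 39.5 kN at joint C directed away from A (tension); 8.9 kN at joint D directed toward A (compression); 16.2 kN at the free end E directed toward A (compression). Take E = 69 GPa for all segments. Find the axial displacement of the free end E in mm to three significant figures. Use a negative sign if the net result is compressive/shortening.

0.173 mm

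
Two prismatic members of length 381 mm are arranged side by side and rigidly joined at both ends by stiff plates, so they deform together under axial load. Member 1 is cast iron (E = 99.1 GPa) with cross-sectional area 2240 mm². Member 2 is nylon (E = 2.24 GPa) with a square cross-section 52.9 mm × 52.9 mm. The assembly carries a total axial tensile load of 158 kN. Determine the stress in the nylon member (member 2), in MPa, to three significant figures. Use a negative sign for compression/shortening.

A_2 = 2798 mm².
Equal strain + equilibrium ⇒ each member carries load in proportion to AE: A₁E₁ = 222000000 N, A₂E₂ = 6268000 N, ΣAE = 228300000 N.
σ₂ = P·E₂/ΣAE = 158000·2240/228300000 = 1.551 MPa.

1.55 MPa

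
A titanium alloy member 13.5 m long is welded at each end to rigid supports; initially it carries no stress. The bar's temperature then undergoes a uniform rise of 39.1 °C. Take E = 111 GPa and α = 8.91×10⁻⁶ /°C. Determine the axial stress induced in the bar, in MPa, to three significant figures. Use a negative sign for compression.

Free thermal expansion αLΔT = 8.91e-6 · 13500 · 39.1 = 4.703 mm.
The walls impose strain ε = −(4.703)/13500 = -3.4838e-04; σ = Eε = 111000 · -3.4838e-04 = -38.67 MPa.

-38.7 MPa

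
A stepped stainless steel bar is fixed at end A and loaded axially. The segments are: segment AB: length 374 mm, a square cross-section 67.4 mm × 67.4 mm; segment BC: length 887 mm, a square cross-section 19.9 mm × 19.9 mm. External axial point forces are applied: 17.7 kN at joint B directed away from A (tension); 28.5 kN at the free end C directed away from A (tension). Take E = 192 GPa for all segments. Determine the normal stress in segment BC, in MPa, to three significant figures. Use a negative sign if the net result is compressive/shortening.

Internal axial forces (sectioning from the free end, tension +): N_BC = 28.5 kN, N_AB = 46.2 kN.
A_BC = 396 mm².
σ_BC = N_BC/A_BC = 28500/396 = 71.97 MPa.

72.0 MPa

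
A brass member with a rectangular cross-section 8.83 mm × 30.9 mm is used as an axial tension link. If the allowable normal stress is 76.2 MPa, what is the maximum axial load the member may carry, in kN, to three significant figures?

A = 272.8 mm².
P_max = σ_allow · A = 76.2 · 272.8 = 20790 N = 20.79 kN.

20.8 kN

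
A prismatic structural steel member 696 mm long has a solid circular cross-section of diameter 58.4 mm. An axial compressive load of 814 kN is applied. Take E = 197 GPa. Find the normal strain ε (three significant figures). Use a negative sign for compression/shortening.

A = 2679 mm².
σ = N/A = -303.9 MPa; ε = σ/E = -303.9/197000 = -1.543e-03.

-0.00154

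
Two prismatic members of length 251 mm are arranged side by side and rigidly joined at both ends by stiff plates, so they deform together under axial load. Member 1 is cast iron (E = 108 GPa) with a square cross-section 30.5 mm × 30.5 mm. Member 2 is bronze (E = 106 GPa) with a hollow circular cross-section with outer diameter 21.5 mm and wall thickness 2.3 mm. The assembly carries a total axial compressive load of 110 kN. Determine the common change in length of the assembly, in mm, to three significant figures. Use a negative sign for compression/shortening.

A_1 = 930.2 mm².
A_2 = 138.7 mm².
Equal strain + equilibrium ⇒ each member carries load in proportion to AE: A₁E₁ = 100500000 N, A₂E₂ = 14710000 N, ΣAE = 115200000 N.
δ = PL/ΣAE = -110000·251/115200000 = -0.2397 mm.

-0.240 mm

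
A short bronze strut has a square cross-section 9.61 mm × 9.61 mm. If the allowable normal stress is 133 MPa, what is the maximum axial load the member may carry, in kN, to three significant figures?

A = 92.35 mm².
P_max = σ_allow · A = 133 · 92.35 = 12280 N = 12.28 kN.

12.3 kN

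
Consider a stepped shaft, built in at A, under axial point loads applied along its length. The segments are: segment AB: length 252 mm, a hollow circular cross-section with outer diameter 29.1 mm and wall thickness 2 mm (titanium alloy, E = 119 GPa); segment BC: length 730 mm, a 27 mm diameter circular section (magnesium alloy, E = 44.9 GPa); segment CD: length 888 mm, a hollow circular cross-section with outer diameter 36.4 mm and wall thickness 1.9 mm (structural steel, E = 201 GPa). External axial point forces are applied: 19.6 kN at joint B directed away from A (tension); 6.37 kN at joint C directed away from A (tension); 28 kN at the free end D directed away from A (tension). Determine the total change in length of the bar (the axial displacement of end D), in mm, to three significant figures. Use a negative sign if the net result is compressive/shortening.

2.25 mm

Internal axial forces (sectioning from the free end, tension +): N_CD = 28 kN, N_BC = 34.37 kN, N_AB = 53.97 kN.
A_AB = 170.3 mm².
A_BC = 572.6 mm².
A_CD = 205.9 mm².
δ_AB = 53970·252/(170.3·119000) = 0.6712 mm
δ_BC = 34370·730/(572.6·44900) = 0.976 mm
δ_CD = 28000·888/(205.9·201000) = 0.6007 mm
δ = Σδ_i = 2.248 mm.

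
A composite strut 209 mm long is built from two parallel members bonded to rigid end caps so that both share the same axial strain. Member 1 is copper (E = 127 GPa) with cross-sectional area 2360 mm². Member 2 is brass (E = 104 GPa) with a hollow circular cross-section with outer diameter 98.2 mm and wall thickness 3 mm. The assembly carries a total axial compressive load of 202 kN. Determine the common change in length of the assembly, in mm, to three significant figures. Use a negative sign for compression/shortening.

A_2 = 897.2 mm².
Equal strain + equilibrium ⇒ each member carries load in proportion to AE: A₁E₁ = 299700000 N, A₂E₂ = 93310000 N, ΣAE = 393000000 N.
δ = PL/ΣAE = -202000·209/393000000 = -0.1074 mm.

-0.107 mm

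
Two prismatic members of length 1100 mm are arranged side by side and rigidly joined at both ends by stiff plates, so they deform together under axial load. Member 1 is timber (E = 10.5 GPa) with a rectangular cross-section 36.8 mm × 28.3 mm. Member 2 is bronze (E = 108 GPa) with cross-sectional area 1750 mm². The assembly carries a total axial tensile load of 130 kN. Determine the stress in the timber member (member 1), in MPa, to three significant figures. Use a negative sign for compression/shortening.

6.83 MPa

A_1 = 1041 mm².
Equal strain + equilibrium ⇒ each member carries load in proportion to AE: A₁E₁ = 10940000 N, A₂E₂ = 189000000 N, ΣAE = 199900000 N.
σ₁ = P·E₁/ΣAE = 130000·10500/199900000 = 6.827 MPa.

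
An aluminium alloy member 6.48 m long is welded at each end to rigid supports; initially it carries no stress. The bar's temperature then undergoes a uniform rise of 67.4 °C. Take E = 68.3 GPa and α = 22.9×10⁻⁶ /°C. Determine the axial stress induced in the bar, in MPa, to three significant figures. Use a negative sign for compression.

-105 MPa

Free thermal expansion αLΔT = 22.9e-6 · 6480 · 67.4 = 10 mm.
The walls impose strain ε = −(10)/6480 = -1.5435e-03; σ = Eε = 68300 · -1.5435e-03 = -105.4 MPa.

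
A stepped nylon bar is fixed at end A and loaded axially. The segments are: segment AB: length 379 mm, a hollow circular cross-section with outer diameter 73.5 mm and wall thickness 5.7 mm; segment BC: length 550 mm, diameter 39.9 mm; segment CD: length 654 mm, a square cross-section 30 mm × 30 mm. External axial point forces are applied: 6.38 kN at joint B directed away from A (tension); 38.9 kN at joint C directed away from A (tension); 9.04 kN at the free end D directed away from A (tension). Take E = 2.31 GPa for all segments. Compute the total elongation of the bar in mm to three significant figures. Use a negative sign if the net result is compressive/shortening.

19.3 mm

Internal axial forces (sectioning from the free end, tension +): N_CD = 9.04 kN, N_BC = 47.94 kN, N_AB = 54.32 kN.
A_AB = 1214 mm².
A_BC = 1250 mm².
A_CD = 900 mm².
δ_AB = 54320·379/(1214·2310) = 7.341 mm
δ_BC = 47940·550/(1250·2310) = 9.129 mm
δ_CD = 9040·654/(900·2310) = 2.844 mm
δ = Σδ_i = 19.31 mm.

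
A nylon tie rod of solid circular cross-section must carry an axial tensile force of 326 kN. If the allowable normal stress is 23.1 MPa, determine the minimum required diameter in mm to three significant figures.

134 mm

Required area A ≥ P/σ_allow = 326000/23.1 = 14110 mm².
For a solid circular section, d ≥ √(4A/π) = 134 mm.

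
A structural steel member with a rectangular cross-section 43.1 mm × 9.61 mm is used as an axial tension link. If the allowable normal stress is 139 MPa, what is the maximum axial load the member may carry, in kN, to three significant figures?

A = 414.2 mm².
P_max = σ_allow · A = 139 · 414.2 = 57570 N = 57.57 kN.

57.6 kN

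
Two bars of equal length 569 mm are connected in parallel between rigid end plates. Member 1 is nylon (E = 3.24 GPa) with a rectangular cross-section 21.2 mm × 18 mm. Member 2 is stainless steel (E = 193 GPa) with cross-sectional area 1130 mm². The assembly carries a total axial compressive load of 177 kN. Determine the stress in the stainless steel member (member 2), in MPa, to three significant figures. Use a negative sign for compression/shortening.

A_1 = 381.6 mm².
Equal strain + equilibrium ⇒ each member carries load in proportion to AE: A₁E₁ = 1236000 N, A₂E₂ = 218100000 N, ΣAE = 219300000 N.
σ₂ = P·E₂/ΣAE = -177000·193000/219300000 = -155.8 MPa.

-156 MPa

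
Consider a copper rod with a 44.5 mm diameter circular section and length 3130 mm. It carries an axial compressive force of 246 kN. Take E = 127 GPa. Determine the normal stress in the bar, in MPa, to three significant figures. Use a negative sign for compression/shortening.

A = 1555 mm².
σ = N/A = -246000/1555 = -158.2 MPa.

-158 MPa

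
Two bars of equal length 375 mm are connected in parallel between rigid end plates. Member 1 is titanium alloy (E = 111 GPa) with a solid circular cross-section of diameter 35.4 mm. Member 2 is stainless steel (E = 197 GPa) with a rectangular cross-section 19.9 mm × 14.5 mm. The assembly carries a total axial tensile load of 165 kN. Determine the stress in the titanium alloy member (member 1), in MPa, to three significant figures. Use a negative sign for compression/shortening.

A_1 = 984.2 mm².
A_2 = 288.5 mm².
Equal strain + equilibrium ⇒ each member carries load in proportion to AE: A₁E₁ = 109200000 N, A₂E₂ = 56840000 N, ΣAE = 166100000 N.
σ₁ = P·E₁/ΣAE = 165000·111000/166100000 = 110.3 MPa.

110 MPa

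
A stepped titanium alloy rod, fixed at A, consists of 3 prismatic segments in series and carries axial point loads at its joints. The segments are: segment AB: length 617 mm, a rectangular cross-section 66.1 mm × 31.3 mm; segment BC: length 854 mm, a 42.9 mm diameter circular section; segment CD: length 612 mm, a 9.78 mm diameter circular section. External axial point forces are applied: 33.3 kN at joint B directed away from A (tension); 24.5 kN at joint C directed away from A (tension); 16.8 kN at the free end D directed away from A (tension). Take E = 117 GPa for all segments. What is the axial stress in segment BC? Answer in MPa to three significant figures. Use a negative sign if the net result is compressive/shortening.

Internal axial forces (sectioning from the free end, tension +): N_CD = 16.8 kN, N_BC = 41.3 kN, N_AB = 74.6 kN.
A_BC = 1445 mm².
σ_BC = N_BC/A_BC = 41300/1445 = 28.57 MPa.

28.6 MPa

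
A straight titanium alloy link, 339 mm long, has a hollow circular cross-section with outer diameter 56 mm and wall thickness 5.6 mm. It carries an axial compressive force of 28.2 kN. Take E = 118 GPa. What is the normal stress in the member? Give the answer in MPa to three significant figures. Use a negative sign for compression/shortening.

-31.8 MPa

A = 886.7 mm².
σ = N/A = -28200/886.7 = -31.8 MPa.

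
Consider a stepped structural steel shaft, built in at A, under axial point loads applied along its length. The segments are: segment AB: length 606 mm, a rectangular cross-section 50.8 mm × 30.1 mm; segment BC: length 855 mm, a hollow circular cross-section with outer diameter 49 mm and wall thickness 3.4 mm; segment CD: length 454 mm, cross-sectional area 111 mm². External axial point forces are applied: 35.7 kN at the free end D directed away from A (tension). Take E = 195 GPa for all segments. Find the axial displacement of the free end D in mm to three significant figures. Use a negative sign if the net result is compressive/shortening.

Internal axial forces (sectioning from the free end, tension +): N_CD = 35.7 kN, N_BC = 35.7 kN, N_AB = 35.7 kN.
A_AB = 1529 mm².
A_BC = 487.1 mm².
δ_AB = 35700·606/(1529·195000) = 0.07256 mm
δ_BC = 35700·855/(487.1·195000) = 0.3214 mm
δ_CD = 35700·454/(111·195000) = 0.7488 mm
δ = Σδ_i = 1.143 mm.

1.14 mm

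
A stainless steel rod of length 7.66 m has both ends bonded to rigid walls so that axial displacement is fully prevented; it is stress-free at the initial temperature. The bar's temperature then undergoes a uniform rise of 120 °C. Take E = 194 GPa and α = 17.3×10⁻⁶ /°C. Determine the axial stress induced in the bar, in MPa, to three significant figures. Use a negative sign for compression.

-403 MPa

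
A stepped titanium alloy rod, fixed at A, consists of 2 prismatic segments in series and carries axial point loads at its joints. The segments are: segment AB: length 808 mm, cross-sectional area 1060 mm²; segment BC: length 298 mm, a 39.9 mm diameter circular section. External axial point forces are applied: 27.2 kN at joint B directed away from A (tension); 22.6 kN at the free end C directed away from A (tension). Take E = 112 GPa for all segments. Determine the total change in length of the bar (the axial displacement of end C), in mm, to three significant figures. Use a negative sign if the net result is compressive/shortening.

0.387 mm

Internal axial forces (sectioning from the free end, tension +): N_BC = 22.6 kN, N_AB = 49.8 kN.
A_BC = 1250 mm².
δ_AB = 49800·808/(1060·112000) = 0.3389 mm
δ_BC = 22600·298/(1250·112000) = 0.04809 mm
δ = Σδ_i = 0.387 mm.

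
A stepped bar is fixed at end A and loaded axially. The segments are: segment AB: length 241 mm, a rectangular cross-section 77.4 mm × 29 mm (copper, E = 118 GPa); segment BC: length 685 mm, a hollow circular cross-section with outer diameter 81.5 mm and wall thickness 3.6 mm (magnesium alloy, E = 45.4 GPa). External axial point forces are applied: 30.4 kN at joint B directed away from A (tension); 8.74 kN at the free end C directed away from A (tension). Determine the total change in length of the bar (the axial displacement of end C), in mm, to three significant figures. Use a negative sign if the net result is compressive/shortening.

0.185 mm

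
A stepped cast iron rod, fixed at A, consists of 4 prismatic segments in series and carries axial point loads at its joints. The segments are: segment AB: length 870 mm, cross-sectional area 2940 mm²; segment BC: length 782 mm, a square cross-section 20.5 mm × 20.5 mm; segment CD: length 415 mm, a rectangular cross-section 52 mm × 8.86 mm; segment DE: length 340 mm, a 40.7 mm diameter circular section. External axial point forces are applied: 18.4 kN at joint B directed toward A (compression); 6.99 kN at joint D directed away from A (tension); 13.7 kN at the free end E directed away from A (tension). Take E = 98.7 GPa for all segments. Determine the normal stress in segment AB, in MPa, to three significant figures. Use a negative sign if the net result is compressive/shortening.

0.779 MPa

Internal axial forces (sectioning from the free end, tension +): N_DE = 13.7 kN, N_CD = 20.69 kN, N_BC = 20.69 kN, N_AB = 2.29 kN.
σ_AB = N_AB/A_AB = 2290/2940 = 0.7789 MPa.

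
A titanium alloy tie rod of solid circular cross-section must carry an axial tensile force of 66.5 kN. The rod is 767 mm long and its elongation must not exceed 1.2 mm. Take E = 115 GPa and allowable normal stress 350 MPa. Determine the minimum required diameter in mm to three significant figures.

Required area A ≥ P/σ_allow = 66500/350 = 190 mm².
For a solid circular section, d ≥ √(4A/π) = 15.55 mm.
Elongation limit: A ≥ PL/(Eδ_allow) = 66500·767/(115000·1.2) = 369.6 mm² ⇒ d ≥ 21.69 mm.
The elongation limit governs.

21.7 mm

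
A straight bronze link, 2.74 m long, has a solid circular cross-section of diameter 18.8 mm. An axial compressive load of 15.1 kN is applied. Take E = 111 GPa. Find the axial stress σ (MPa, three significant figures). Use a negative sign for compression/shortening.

A = 277.6 mm².
σ = N/A = -15100/277.6 = -54.4 MPa.

-54.4 MPa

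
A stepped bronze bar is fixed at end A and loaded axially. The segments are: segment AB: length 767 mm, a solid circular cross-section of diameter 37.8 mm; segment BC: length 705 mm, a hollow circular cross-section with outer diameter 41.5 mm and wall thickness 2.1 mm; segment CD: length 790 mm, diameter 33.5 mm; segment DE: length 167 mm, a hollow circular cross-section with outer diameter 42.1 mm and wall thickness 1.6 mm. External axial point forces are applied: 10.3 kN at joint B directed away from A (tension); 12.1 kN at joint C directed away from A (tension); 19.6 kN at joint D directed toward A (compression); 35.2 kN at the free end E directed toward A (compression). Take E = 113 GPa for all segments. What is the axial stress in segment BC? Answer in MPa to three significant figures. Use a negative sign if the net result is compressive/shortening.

Internal axial forces (sectioning from the free end, tension +): N_DE = -35.2 kN, N_CD = -54.8 kN, N_BC = -42.7 kN, N_AB = -32.4 kN.
A_BC = 259.9 mm².
σ_BC = N_BC/A_BC = -42700/259.9 = -164.3 MPa.

-164 MPa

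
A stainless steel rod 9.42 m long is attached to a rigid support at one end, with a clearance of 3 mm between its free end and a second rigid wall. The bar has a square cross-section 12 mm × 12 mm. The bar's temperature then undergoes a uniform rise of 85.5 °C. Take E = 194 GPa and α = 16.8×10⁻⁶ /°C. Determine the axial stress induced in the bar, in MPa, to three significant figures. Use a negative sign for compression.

-217 MPa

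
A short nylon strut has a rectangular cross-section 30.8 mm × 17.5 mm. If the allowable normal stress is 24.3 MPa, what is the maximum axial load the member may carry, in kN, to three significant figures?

A = 539 mm².
P_max = σ_allow · A = 24.3 · 539 = 13100 N = 13.1 kN.

13.1 kN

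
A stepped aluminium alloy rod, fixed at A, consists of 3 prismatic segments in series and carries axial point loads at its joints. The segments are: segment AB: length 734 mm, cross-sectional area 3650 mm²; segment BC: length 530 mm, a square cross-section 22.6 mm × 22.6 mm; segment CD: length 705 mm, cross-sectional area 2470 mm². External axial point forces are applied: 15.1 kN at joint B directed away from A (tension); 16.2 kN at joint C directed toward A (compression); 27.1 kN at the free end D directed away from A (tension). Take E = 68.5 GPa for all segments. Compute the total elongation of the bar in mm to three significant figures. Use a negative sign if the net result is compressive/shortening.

Internal axial forces (sectioning from the free end, tension +): N_CD = 27.1 kN, N_BC = 10.9 kN, N_AB = 26 kN.
A_BC = 510.8 mm².
δ_AB = 26000·734/(3650·68500) = 0.07633 mm
δ_BC = 10900·530/(510.8·68500) = 0.1651 mm
δ_CD = 27100·705/(2470·68500) = 0.1129 mm
δ = Σδ_i = 0.3544 mm.

0.354 mm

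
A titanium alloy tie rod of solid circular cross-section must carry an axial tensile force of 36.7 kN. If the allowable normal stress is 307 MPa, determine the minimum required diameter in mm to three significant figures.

12.3 mm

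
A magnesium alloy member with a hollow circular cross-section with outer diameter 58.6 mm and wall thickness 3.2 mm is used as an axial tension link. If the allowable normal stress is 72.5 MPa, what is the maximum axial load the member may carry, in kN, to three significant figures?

A = 556.9 mm².
P_max = σ_allow · A = 72.5 · 556.9 = 40380 N = 40.38 kN.

40.4 kN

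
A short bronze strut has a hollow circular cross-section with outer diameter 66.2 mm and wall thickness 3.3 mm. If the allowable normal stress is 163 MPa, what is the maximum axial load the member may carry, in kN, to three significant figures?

106 kN

A = 652.1 mm².
P_max = σ_allow · A = 163 · 652.1 = 106300 N = 106.3 kN.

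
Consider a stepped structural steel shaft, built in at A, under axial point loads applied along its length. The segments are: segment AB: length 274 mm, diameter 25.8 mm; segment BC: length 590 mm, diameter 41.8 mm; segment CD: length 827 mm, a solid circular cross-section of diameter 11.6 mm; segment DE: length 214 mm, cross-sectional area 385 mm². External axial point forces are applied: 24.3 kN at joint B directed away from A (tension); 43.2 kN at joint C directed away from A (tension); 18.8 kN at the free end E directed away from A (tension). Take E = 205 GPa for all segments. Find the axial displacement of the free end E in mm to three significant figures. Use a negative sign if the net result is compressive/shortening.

Internal axial forces (sectioning from the free end, tension +): N_DE = 18.8 kN, N_CD = 18.8 kN, N_BC = 62 kN, N_AB = 86.3 kN.
A_AB = 522.8 mm².
A_BC = 1372 mm².
A_CD = 105.7 mm².
δ_AB = 86300·274/(522.8·205000) = 0.2206 mm
δ_BC = 62000·590/(1372·205000) = 0.13 mm
δ_CD = 18800·827/(105.7·205000) = 0.7176 mm
δ_DE = 18800·214/(385·205000) = 0.05097 mm
δ = Σδ_i = 1.119 mm.

1.12 mm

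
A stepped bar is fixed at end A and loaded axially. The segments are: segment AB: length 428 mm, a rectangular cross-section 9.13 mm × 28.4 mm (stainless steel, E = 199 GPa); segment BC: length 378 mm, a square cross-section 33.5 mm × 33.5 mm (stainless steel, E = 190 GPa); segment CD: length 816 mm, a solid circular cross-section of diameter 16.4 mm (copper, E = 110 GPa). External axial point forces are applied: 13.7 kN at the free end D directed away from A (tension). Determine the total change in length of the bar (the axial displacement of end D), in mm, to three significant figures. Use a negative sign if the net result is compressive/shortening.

Internal axial forces (sectioning from the free end, tension +): N_CD = 13.7 kN, N_BC = 13.7 kN, N_AB = 13.7 kN.
A_AB = 259.3 mm².
A_BC = 1122 mm².
A_CD = 211.2 mm².
δ_AB = 13700·428/(259.3·199000) = 0.1136 mm
δ_BC = 13700·378/(1122·190000) = 0.02429 mm
δ_CD = 13700·816/(211.2·110000) = 0.4811 mm
δ = Σδ_i = 0.619 mm.

0.619 mm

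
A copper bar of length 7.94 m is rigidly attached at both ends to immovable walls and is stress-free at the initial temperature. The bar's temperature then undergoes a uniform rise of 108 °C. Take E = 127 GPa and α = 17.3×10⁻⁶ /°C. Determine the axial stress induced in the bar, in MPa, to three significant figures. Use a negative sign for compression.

-237 MPa

Free thermal expansion αLΔT = 17.3e-6 · 7940 · 108 = 14.84 mm.
The walls impose strain ε = −(14.84)/7940 = -1.8684e-03; σ = Eε = 127000 · -1.8684e-03 = -237.3 MPa.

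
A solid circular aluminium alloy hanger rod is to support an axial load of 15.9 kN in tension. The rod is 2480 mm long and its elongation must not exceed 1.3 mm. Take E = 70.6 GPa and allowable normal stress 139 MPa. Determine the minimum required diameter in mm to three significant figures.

Required area A ≥ P/σ_allow = 15900/139 = 114.4 mm².
For a solid circular section, d ≥ √(4A/π) = 12.07 mm.
Elongation limit: A ≥ PL/(Eδ_allow) = 15900·2480/(70600·1.3) = 429.6 mm² ⇒ d ≥ 23.39 mm.
The elongation limit governs.

23.4 mm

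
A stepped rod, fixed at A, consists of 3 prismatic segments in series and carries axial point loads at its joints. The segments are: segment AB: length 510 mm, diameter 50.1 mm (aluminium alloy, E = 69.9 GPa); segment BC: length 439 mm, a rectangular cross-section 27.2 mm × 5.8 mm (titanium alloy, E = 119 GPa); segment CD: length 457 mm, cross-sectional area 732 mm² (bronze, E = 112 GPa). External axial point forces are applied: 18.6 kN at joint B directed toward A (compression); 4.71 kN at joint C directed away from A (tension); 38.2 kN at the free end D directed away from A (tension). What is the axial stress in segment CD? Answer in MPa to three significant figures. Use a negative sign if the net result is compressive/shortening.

52.2 MPa

Internal axial forces (sectioning from the free end, tension +): N_CD = 38.2 kN, N_BC = 42.91 kN, N_AB = 24.31 kN.
σ_CD = N_CD/A_CD = 38200/732 = 52.19 MPa.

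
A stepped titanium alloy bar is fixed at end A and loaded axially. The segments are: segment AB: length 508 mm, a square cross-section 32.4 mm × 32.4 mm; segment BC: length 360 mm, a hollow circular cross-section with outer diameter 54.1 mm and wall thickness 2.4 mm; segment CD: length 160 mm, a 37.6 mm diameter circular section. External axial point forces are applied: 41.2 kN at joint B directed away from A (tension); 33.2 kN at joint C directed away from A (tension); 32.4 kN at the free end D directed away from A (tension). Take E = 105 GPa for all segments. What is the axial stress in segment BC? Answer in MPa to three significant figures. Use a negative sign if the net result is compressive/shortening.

Internal axial forces (sectioning from the free end, tension +): N_CD = 32.4 kN, N_BC = 65.6 kN, N_AB = 106.8 kN.
A_BC = 389.8 mm².
σ_BC = N_BC/A_BC = 65600/389.8 = 168.3 MPa.

168 MPa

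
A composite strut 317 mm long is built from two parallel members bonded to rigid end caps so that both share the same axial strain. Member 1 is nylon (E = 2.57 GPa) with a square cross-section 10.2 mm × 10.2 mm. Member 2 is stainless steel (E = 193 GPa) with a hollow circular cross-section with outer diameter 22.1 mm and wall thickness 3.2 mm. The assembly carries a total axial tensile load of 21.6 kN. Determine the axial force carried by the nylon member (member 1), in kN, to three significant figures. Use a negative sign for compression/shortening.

0.156 kN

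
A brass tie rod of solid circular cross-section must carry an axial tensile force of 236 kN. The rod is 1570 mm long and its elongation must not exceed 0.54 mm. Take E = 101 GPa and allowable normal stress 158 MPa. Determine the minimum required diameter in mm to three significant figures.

93.0 mm

Required area A ≥ P/σ_allow = 236000/158 = 1494 mm².
For a solid circular section, d ≥ √(4A/π) = 43.61 mm.
Elongation limit: A ≥ PL/(Eδ_allow) = 236000·1570/(101000·0.54) = 6794 mm² ⇒ d ≥ 93 mm.
The elongation limit governs.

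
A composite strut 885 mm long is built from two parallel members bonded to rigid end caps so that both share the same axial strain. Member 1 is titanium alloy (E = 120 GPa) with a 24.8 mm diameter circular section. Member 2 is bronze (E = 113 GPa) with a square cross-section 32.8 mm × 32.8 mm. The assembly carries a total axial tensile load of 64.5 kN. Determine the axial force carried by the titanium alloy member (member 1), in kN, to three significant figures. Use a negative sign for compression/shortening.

20.8 kN

A_1 = 483.1 mm².
A_2 = 1076 mm².
Equal strain + equilibrium ⇒ each member carries load in proportion to AE: A₁E₁ = 57970000 N, A₂E₂ = 121600000 N, ΣAE = 179500000 N.
F₁ = P·A₁E₁/ΣAE = 64500·57970000/179500000 = 20820 N.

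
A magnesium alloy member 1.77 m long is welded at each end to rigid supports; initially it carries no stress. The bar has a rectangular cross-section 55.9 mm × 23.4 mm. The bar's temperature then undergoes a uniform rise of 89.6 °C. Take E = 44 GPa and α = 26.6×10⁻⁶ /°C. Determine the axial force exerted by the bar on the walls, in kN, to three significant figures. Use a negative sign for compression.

-137 kN

Free thermal expansion αLΔT = 26.6e-6 · 1770 · 89.6 = 4.219 mm.
The walls impose strain ε = −(4.219)/1770 = -2.3834e-03; σ = Eε = 44000 · -2.3834e-03 = -104.9 MPa.
Wall reaction R = σ·A = -104.9·1308 = -137200 N = -137.2 kN.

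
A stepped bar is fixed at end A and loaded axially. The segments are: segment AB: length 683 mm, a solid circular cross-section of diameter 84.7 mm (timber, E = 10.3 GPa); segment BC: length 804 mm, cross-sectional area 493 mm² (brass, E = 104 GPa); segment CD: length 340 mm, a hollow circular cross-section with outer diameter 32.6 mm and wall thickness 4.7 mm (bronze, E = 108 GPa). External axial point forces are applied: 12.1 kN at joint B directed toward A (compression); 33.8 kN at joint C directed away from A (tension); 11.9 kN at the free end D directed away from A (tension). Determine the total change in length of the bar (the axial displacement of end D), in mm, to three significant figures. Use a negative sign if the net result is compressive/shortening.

1.20 mm

Internal axial forces (sectioning from the free end, tension +): N_CD = 11.9 kN, N_BC = 45.7 kN, N_AB = 33.6 kN.
A_AB = 5635 mm².
A_CD = 412 mm².
δ_AB = 33600·683/(5635·10300) = 0.3954 mm
δ_BC = 45700·804/(493·104000) = 0.7166 mm
δ_CD = 11900·340/(412·108000) = 0.09094 mm
δ = Σδ_i = 1.203 mm.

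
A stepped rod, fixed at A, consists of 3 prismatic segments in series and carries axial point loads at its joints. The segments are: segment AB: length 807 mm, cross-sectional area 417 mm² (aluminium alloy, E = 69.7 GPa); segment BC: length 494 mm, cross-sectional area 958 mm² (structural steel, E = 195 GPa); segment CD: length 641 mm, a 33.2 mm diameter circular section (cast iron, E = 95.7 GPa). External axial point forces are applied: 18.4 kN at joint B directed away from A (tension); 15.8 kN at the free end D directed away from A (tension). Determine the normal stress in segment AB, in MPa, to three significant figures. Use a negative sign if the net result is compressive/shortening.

Internal axial forces (sectioning from the free end, tension +): N_CD = 15.8 kN, N_BC = 15.8 kN, N_AB = 34.2 kN.
σ_AB = N_AB/A_AB = 34200/417 = 82.01 MPa.

82.0 MPa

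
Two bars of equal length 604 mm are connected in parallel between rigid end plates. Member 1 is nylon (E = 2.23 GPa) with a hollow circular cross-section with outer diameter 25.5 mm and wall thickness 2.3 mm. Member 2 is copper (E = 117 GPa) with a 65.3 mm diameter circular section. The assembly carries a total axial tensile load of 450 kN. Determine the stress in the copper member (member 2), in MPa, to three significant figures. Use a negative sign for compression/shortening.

134 MPa

A_1 = 167.6 mm².
A_2 = 3349 mm².
Equal strain + equilibrium ⇒ each member carries load in proportion to AE: A₁E₁ = 373800 N, A₂E₂ = 391800000 N, ΣAE = 392200000 N.
σ₂ = P·E₂/ΣAE = 450000·117000/392200000 = 134.2 MPa.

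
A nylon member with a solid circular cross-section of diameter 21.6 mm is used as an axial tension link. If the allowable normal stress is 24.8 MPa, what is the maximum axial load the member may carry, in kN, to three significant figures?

9.09 kN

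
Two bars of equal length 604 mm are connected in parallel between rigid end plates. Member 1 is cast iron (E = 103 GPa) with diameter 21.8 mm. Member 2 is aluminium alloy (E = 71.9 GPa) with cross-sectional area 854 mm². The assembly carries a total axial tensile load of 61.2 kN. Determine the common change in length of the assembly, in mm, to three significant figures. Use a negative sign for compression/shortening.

A_1 = 373.3 mm².
Equal strain + equilibrium ⇒ each member carries load in proportion to AE: A₁E₁ = 38450000 N, A₂E₂ = 61400000 N, ΣAE = 99850000 N.
δ = PL/ΣAE = 61200·604/99850000 = 0.3702 mm.

0.370 mm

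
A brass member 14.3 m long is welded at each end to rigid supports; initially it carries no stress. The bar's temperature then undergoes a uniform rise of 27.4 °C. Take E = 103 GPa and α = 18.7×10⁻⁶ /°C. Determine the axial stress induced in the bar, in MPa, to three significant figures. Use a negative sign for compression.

Free thermal expansion αLΔT = 18.7e-6 · 14300 · 27.4 = 7.327 mm.
The walls impose strain ε = −(7.327)/14300 = -5.1238e-04; σ = Eε = 103000 · -5.1238e-04 = -52.78 MPa.

-52.8 MPa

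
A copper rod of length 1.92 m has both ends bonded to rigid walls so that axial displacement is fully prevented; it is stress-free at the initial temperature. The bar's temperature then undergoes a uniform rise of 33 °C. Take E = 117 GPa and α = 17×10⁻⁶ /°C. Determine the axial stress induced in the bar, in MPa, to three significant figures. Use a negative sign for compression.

Free thermal expansion αLΔT = 17e-6 · 1920 · 33 = 1.077 mm.
The walls impose strain ε = −(1.077)/1920 = -5.6100e-04; σ = Eε = 117000 · -5.6100e-04 = -65.64 MPa.

-65.6 MPa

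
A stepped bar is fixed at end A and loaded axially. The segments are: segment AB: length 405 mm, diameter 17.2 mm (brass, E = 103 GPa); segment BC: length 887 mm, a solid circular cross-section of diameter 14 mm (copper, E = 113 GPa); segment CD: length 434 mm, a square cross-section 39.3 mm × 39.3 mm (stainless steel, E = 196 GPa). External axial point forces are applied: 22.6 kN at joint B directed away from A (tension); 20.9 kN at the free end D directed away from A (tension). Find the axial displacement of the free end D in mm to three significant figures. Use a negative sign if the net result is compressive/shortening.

Internal axial forces (sectioning from the free end, tension +): N_CD = 20.9 kN, N_BC = 20.9 kN, N_AB = 43.5 kN.
A_AB = 232.4 mm².
A_BC = 153.9 mm².
A_CD = 1544 mm².
δ_AB = 43500·405/(232.4·103000) = 0.7361 mm
δ_BC = 20900·887/(153.9·113000) = 1.066 mm
δ_CD = 20900·434/(1544·196000) = 0.02996 mm
δ = Σδ_i = 1.832 mm.

1.83 mm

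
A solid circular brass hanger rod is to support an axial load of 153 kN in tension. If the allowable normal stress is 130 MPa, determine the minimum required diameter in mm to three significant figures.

Required area A ≥ P/σ_allow = 153000/130 = 1177 mm².
For a solid circular section, d ≥ √(4A/π) = 38.71 mm.

38.7 mm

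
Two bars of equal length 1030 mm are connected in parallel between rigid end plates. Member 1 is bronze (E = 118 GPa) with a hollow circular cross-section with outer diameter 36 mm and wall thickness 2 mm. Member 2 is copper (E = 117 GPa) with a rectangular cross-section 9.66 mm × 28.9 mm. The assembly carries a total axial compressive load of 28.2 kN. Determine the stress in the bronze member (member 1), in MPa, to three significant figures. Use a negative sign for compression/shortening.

A_1 = 213.6 mm².
A_2 = 279.2 mm².
Equal strain + equilibrium ⇒ each member carries load in proportion to AE: A₁E₁ = 25210000 N, A₂E₂ = 32660000 N, ΣAE = 57870000 N.
σ₁ = P·E₁/ΣAE = -28200·118000/57870000 = -57.5 MPa.

-57.5 MPa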